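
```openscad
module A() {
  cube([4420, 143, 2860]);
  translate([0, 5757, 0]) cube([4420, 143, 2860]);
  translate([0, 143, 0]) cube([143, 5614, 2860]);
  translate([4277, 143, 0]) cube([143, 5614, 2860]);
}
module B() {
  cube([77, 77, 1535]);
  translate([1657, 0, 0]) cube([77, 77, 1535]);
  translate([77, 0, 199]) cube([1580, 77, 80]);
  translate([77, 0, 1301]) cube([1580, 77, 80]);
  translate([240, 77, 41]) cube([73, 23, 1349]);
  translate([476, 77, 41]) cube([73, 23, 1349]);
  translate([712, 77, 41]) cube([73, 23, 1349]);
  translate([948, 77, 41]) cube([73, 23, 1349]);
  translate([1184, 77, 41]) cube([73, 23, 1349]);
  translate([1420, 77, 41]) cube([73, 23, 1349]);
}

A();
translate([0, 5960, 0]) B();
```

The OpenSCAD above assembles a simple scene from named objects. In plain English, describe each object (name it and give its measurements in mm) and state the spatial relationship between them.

A is a box-shaped house frame (walls only): outside footprint 4420×5900 mm, wall height 2860 mm, wall thickness 143 mm. The two y-facing walls run the full x-width; the two x-facing walls fit between the inner faces of the y-facing walls.

B is a fence section. Two 77×77 mm posts, 1535 mm tall, stand on the floor with a clear span of 1580 mm between their inner faces. Two horizontal rails of 77×80 mm section span the gap between the posts with their undersides at z = 199 mm and z = 1301 mm, flush with the posts' −y face. 6 pickets, each 73 mm wide, 23 mm thick and 1349 mm tall, are fixed to the +y face of the rails with their bottoms at z = 41 mm, evenly spaced across the span with equal gaps (rounded down to the nearest mm) at the −x end and between each pair — any rounding remainder accumulates at the +x end.

The fence section is on the floor beside the house frame on its +y side.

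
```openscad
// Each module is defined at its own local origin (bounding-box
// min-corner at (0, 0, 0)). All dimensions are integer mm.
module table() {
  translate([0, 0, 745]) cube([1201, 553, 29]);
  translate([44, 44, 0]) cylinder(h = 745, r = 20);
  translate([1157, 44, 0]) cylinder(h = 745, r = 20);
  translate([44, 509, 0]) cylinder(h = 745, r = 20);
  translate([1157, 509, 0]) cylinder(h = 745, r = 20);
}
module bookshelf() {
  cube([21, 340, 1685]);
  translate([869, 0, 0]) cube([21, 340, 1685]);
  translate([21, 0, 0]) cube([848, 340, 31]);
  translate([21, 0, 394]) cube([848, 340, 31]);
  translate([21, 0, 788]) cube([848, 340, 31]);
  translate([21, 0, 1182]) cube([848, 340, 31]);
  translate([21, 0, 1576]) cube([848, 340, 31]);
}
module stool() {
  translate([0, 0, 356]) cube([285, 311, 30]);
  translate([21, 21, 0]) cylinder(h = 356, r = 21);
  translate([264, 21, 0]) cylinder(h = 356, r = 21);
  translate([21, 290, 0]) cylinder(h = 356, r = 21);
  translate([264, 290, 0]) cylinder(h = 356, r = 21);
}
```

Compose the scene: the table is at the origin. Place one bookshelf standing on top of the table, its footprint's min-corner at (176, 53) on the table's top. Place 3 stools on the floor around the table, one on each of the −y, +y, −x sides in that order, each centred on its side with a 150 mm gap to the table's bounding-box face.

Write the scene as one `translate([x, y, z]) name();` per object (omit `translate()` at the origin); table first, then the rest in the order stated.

table();
translate([176, 53, 774]) bookshelf();
translate([458, -461, 0]) stool();
translate([458, 703, 0]) stool();
translate([-435, 121, 0]) stool();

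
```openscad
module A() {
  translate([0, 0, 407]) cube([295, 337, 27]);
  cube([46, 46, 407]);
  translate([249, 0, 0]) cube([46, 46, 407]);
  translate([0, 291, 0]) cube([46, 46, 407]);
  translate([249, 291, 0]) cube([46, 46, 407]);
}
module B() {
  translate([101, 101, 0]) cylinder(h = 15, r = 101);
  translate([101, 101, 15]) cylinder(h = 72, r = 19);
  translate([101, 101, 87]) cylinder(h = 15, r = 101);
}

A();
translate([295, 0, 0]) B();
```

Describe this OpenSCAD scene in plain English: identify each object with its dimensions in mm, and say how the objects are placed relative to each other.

A is a four-legged stool. The seat is a 295×337×27 mm slab whose top surface is at z = 434 mm; four square legs, each 46×46 mm in cross-section, run from the floor (z = 0) to the underside of the seat, each flush with a corner of the seat.

B is a spool: two coaxial disc flanges of radius 101 mm and thickness 15 mm, joined by a core cylinder of radius 19 mm and height 72 mm. The lower flange rests on z = 0 and the three cylinders share a vertical axis.

The spool is against the stool's +x side, with their −y faces flush.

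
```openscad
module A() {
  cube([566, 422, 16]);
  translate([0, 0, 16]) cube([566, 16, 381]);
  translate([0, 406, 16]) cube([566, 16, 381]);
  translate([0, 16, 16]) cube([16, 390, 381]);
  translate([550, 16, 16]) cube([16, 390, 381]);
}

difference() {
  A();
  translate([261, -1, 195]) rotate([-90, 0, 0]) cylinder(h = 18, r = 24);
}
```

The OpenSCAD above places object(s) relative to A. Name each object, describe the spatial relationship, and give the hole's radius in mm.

The subtracted cylinder has r = 24 mm.

A is an open box. The open box has a circular hole through its front wall. The hole's radius is 24 mm.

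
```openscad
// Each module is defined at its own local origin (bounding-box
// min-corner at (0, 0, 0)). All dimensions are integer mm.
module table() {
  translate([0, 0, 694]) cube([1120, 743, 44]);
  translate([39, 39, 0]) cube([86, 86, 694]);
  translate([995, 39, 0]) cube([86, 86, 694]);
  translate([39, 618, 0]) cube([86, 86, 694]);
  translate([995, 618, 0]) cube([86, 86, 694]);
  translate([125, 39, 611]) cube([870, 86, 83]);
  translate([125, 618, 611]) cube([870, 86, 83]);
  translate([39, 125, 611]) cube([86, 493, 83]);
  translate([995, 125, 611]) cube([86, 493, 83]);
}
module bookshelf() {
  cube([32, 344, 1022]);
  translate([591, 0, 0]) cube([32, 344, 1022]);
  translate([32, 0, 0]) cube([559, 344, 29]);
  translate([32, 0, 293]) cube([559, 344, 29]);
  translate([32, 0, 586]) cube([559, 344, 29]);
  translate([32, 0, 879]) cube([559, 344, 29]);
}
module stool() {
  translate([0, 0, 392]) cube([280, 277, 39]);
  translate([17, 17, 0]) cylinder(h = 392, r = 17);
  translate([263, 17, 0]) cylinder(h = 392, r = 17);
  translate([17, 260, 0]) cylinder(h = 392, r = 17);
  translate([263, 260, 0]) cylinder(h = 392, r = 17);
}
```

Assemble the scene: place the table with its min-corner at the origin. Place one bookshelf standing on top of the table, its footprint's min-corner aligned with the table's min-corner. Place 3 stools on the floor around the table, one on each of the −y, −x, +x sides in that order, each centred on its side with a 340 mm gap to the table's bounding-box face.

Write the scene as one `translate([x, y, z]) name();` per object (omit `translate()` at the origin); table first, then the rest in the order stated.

table();
translate([0, 0, 738]) bookshelf();
translate([420, -617, 0]) stool();
translate([-620, 233, 0]) stool();
translate([1460, 233, 0]) stool();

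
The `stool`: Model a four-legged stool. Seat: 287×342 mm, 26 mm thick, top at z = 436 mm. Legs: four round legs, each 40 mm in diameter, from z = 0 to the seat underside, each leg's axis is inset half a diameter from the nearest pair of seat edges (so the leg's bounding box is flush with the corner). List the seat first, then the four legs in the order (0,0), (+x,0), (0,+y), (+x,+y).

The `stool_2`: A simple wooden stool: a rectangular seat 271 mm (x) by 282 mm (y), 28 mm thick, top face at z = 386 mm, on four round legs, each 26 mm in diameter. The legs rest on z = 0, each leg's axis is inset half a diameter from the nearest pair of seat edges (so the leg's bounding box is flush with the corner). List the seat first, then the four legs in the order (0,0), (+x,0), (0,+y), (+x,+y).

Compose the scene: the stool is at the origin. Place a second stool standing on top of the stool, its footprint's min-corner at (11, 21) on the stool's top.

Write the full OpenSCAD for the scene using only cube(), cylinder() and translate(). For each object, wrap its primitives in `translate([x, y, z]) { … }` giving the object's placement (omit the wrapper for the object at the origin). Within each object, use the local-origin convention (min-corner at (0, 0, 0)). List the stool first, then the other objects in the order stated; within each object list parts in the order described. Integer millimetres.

translate([0, 0, 410]) cube([287, 342, 26]);
translate([20, 20, 0]) cylinder(h = 410, r = 20);
translate([267, 20, 0]) cylinder(h = 410, r = 20);
translate([20, 322, 0]) cylinder(h = 410, r = 20);
translate([267, 322, 0]) cylinder(h = 410, r = 20);
translate([11, 21, 436]) {
  translate([0, 0, 358]) cube([271, 282, 28]);
  translate([13, 13, 0]) cylinder(h = 358, r = 13);
  translate([258, 13, 0]) cylinder(h = 358, r = 13);
  translate([13, 269, 0]) cylinder(h = 358, r = 13);
  translate([258, 269, 0]) cylinder(h = 358, r = 13);
}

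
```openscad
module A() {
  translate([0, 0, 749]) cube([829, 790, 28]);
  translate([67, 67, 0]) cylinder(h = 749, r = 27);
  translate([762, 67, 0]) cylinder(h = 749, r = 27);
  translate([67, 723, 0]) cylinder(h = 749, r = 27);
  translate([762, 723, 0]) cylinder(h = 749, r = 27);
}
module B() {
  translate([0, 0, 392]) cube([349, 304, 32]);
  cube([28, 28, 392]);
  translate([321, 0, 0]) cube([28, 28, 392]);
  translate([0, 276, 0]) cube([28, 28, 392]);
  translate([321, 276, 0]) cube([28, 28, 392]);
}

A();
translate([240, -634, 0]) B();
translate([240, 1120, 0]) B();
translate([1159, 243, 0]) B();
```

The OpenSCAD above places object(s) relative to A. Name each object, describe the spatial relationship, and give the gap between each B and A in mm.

A is a table. B is a stool. Three stools sit around the table at the −y, +y, +x sides. The gap between each stool and the table is 330 mm.

Each stool's nearest face is 330 mm from the table's bounding box.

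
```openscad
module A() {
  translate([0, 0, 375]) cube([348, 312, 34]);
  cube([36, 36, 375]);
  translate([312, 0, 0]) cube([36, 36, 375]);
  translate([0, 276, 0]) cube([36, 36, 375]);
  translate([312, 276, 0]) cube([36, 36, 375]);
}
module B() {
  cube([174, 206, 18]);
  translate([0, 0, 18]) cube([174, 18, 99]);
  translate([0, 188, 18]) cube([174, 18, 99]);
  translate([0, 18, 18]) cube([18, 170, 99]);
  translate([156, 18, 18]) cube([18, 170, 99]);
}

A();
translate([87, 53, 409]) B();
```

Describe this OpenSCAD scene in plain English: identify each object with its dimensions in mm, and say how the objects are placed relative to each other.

A is a four-legged stool. The seat is a 348×312×34 mm slab whose top surface is at z = 409 mm; four square legs, each 36×36 mm in cross-section, run from the floor (z = 0) to the underside of the seat, each flush with a corner of the seat.

B is an open-topped rectangular box: outside dimensions 174×206×117 mm, with a uniform wall and base thickness of 18 mm. The base is a full 174×206 slab on the floor; four walls sit on top of the base. The front and back walls (the −y and +y sides) span the full width; the two side walls fit between them.

The open box is on top of the stool, centred.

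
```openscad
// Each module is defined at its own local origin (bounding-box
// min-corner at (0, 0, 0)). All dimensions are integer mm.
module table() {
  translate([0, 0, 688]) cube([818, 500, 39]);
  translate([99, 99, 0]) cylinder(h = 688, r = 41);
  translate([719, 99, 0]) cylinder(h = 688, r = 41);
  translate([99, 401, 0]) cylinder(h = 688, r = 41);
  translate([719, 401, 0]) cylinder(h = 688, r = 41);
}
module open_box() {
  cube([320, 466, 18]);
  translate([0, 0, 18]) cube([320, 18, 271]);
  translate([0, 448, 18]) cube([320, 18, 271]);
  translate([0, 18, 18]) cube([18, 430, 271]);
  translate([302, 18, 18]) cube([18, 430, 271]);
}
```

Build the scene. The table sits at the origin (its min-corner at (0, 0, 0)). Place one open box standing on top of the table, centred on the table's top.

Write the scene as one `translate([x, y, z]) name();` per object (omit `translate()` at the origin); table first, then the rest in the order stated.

table();
translate([249, 17, 727]) open_box();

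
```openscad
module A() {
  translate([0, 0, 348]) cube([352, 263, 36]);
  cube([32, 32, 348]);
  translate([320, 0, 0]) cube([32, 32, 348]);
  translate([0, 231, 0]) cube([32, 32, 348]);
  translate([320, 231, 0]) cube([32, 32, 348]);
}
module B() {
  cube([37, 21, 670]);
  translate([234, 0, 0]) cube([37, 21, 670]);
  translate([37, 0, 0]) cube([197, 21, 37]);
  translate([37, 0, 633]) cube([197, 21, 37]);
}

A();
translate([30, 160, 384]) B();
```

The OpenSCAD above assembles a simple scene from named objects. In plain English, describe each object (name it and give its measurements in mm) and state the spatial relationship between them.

A is a simple wooden stool: a rectangular seat 352 mm (x) by 263 mm (y), 36 mm thick, top face at z = 384 mm, on four square legs, each 32×32 mm in cross-section. The legs rest on z = 0, each flush with a corner of the seat.

B is a rectangular picture frame lying in the x–z plane (depth along y). The opening is 197 mm wide (x) by 596 mm tall (z), surrounded by a border 37 mm wide on all four sides. The frame is 21 mm deep and is made of two full-height vertical stiles with two horizontal rails fitted between them.

The picture frame is on top of the stool.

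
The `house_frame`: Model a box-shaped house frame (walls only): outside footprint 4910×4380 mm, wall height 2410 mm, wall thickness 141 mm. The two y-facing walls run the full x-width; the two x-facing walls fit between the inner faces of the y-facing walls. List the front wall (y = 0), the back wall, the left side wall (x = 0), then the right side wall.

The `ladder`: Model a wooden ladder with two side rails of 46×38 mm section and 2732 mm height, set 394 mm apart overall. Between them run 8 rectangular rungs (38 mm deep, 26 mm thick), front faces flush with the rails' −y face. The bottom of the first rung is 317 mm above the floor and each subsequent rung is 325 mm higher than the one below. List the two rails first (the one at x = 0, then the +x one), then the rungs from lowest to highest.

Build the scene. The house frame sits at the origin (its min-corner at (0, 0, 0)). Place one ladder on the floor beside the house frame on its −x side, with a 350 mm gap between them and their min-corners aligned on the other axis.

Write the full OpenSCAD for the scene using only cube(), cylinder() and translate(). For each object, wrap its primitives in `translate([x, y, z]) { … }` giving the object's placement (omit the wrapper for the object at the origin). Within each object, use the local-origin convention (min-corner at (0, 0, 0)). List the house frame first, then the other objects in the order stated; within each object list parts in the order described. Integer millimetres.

cube([4910, 141, 2410]);
translate([0, 4239, 0]) cube([4910, 141, 2410]);
translate([0, 141, 0]) cube([141, 4098, 2410]);
translate([4769, 141, 0]) cube([141, 4098, 2410]);
translate([-744, 0, 0]) {
  cube([46, 38, 2732]);
  translate([348, 0, 0]) cube([46, 38, 2732]);
  translate([46, 0, 317]) cube([302, 38, 26]);
  translate([46, 0, 642]) cube([302, 38, 26]);
  translate([46, 0, 967]) cube([302, 38, 26]);
  translate([46, 0, 1292]) cube([302, 38, 26]);
  translate([46, 0, 1617]) cube([302, 38, 26]);
  translate([46, 0, 1942]) cube([302, 38, 26]);
  translate([46, 0, 2267]) cube([302, 38, 26]);
  translate([46, 0, 2592]) cube([302, 38, 26]);
}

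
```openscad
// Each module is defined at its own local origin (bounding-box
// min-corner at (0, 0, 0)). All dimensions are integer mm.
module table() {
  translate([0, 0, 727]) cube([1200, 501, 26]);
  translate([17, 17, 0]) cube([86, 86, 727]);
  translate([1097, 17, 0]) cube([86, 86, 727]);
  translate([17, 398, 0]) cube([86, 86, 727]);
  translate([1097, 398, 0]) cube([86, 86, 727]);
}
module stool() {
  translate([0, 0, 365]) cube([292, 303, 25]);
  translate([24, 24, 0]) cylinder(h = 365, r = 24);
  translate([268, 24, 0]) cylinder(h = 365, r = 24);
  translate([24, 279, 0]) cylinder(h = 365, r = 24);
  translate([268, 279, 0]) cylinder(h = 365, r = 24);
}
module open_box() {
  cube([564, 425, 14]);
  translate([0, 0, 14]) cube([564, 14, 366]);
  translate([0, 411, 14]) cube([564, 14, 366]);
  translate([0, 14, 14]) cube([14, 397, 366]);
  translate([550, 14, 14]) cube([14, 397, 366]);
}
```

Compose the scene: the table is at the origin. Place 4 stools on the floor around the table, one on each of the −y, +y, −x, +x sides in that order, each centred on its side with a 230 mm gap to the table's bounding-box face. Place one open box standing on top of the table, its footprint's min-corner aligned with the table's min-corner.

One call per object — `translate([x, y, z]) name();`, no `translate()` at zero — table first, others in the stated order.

table();
translate([454, -533, 0]) stool();
translate([454, 731, 0]) stool();
translate([-522, 99, 0]) stool();
translate([1430, 99, 0]) stool();
translate([0, 0, 753]) open_box();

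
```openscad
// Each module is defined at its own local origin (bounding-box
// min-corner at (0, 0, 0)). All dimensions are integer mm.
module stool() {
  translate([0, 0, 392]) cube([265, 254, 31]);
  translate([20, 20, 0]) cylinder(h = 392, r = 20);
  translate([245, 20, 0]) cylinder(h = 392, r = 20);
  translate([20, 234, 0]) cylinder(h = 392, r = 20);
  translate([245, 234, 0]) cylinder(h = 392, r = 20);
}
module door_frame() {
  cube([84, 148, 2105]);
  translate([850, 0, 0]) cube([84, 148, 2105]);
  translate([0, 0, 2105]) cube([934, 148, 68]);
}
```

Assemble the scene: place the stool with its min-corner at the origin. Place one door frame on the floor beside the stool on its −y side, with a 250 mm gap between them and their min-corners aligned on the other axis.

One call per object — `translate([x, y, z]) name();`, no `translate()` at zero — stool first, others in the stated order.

stool();
translate([0, -398, 0]) door_frame();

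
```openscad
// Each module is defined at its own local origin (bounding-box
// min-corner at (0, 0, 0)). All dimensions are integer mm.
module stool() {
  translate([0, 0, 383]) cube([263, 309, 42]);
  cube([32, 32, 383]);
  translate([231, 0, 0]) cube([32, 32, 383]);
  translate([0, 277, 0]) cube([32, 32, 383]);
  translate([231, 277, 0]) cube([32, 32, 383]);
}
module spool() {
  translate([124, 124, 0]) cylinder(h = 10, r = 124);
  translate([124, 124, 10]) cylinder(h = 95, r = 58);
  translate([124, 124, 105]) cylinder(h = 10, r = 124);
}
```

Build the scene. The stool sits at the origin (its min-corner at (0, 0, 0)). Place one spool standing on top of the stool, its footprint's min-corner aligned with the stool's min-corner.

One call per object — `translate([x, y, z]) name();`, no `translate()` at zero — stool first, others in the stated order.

stool();
translate([0, 0, 425]) spool();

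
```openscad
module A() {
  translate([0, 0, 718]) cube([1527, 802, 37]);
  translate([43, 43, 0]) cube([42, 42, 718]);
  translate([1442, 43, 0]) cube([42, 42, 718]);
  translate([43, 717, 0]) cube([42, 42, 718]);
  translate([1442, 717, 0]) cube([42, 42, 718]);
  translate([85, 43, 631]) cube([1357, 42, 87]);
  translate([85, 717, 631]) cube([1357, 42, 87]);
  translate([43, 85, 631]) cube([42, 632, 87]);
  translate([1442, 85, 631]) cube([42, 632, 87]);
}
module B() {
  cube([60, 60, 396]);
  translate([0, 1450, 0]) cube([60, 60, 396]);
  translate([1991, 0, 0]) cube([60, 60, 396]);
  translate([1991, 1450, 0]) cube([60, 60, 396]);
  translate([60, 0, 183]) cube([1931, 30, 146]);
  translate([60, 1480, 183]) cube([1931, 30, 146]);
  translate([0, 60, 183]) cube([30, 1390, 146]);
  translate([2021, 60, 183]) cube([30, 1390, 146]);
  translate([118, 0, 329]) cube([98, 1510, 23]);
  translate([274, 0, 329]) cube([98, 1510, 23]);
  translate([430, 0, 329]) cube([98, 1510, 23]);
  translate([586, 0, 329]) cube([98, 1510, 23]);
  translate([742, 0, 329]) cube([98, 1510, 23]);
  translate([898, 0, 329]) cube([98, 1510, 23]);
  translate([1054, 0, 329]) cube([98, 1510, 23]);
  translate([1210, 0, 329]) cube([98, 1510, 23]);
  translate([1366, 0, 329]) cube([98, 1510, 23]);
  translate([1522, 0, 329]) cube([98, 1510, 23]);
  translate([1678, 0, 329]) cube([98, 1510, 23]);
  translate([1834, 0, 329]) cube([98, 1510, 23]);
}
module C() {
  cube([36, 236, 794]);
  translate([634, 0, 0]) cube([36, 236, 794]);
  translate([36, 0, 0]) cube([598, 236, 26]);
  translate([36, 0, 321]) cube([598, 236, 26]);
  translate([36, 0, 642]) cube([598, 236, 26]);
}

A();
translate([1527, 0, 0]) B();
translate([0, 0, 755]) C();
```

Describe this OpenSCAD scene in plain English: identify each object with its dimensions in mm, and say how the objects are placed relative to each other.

A is a rectangular dining table. The top is 1527×802×37 mm with its upper surface at z = 755 mm. It stands on four 42×42 mm square legs, each inset 43 mm from the nearest pair of top edges, running from the floor to the underside of the top. Four apron rails, 42 mm thick and 87 mm tall, run between adjacent legs with their top edges flush with the underside of the top and their outer faces flush with the legs' outer faces.

B is a bed frame 2051 mm long (x) by 1510 mm wide (y). Four 60×60 mm corner posts, 396 mm tall, at the corners of the footprint. Four rails of 30 mm thickness and 146 mm height run between adjacent posts with their undersides at z = 183 mm, their outer faces flush with the outside of the frame (the two x-running rails run between the posts' inner faces; the two y-running rails run between the posts' inner faces). 12 slats, each 98 mm wide (x) and 23 mm thick, lie across the top of the two x-running rails, running the full 1510 mm width of the frame in y; the slats are evenly spaced along x between the inner faces of the end posts with equal gaps (rounded down to the nearest mm) at the −x end and between each pair — any rounding remainder accumulates at the +x end.

C is an open bookshelf. Two side panels, each 36 mm thick, 236 mm deep and 794 mm tall, stand 670 mm apart (outside-to-outside). Between them sit 3 shelves, each 26 mm thick and 236 mm deep, spanning the full gap between the sides. The bottom shelf rests on the floor (its underside at z = 0) and the clear gap between one shelf's top and the next shelf's underside is 295 mm.

The bed frame is against the table's +x side, with their −y faces flush. The bookshelf is on top of the table.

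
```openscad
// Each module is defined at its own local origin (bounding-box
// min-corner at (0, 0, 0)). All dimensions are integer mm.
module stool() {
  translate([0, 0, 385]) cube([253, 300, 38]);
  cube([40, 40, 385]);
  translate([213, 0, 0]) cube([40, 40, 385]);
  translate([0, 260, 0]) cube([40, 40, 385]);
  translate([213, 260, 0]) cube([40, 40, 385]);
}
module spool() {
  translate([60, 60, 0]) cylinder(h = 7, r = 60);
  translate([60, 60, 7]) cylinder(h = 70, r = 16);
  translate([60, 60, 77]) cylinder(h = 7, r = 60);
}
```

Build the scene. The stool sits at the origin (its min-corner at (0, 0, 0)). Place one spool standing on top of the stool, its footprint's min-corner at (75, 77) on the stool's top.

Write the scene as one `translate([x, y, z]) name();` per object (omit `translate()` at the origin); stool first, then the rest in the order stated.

stool();
translate([75, 77, 423]) spool();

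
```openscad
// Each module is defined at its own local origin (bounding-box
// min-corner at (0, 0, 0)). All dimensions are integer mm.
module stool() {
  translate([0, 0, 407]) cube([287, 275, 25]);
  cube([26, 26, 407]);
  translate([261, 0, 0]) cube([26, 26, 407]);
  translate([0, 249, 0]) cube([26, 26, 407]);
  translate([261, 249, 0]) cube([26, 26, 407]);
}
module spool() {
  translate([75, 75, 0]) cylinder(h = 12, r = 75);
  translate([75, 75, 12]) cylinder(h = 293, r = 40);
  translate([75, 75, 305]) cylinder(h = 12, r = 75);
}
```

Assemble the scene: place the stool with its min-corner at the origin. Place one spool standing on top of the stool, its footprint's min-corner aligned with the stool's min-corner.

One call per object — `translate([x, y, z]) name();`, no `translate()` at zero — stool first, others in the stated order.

stool();
translate([0, 0, 432]) spool();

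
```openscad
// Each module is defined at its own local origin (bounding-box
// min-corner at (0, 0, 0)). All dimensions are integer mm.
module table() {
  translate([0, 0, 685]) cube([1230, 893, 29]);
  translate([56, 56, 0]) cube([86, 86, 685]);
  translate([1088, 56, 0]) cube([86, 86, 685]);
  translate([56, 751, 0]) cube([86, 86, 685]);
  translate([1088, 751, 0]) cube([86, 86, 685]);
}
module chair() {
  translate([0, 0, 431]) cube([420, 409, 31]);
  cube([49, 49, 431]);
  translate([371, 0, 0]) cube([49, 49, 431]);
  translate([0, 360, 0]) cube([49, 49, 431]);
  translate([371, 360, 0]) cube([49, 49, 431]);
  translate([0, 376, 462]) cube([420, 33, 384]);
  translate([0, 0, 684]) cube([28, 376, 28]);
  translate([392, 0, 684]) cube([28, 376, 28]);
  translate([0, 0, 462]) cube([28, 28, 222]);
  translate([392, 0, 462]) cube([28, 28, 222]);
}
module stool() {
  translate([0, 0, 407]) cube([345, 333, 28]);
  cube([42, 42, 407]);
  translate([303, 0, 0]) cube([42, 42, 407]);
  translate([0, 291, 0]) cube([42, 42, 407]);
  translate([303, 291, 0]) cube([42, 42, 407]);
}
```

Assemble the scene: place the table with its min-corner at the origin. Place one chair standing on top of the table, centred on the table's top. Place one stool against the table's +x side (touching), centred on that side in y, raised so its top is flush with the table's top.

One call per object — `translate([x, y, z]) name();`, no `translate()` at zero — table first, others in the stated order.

table();
translate([405, 242, 714]) chair();
translate([1230, 280, 279]) stool();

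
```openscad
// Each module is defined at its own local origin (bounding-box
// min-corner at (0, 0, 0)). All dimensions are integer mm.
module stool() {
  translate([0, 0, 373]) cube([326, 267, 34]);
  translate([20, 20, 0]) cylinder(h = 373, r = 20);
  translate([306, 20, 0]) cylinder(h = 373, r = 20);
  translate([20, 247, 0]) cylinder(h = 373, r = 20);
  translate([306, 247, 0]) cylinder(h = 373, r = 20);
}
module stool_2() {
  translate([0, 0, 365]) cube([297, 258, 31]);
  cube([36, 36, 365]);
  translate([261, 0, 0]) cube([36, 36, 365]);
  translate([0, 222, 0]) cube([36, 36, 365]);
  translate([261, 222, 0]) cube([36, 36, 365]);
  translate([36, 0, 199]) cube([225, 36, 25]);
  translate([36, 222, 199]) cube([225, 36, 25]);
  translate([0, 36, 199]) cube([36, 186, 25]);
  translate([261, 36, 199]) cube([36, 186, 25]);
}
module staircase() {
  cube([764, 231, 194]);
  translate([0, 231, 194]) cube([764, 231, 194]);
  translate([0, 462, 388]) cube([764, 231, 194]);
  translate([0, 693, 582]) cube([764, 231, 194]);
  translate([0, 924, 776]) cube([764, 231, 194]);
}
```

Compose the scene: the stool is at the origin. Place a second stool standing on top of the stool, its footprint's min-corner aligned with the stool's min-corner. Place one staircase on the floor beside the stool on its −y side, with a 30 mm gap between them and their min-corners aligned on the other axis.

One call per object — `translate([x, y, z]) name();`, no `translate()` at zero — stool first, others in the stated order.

stool();
translate([0, 0, 407]) stool_2();
translate([0, -1185, 0]) staircase();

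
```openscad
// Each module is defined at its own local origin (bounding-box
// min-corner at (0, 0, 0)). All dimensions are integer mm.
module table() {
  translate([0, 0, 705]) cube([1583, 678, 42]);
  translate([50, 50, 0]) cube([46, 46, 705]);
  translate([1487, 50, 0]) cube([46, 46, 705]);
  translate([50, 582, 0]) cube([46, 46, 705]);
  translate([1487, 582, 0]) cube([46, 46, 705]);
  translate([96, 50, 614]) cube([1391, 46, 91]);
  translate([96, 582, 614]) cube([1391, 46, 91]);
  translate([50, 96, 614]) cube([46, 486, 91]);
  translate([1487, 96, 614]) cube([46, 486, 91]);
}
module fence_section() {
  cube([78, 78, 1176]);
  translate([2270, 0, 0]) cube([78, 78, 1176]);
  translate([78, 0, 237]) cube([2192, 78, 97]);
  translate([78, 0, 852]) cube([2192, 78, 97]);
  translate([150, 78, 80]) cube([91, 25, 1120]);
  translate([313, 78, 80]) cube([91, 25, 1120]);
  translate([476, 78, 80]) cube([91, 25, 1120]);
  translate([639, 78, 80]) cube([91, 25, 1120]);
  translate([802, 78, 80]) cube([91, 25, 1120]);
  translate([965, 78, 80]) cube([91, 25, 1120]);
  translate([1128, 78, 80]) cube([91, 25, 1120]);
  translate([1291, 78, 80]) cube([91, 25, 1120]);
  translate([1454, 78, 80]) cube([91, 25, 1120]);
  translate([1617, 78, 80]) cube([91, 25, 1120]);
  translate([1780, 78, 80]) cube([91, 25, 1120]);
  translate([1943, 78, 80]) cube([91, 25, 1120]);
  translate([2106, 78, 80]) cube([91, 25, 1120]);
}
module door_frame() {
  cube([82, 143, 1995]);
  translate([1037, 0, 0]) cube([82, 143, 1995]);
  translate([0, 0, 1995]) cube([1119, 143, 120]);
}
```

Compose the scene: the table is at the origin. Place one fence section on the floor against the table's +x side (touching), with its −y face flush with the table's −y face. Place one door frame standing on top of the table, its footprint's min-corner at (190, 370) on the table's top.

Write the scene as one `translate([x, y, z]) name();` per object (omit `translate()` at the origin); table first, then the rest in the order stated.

table();
translate([1583, 0, 0]) fence_section();
translate([190, 370, 747]) door_frame();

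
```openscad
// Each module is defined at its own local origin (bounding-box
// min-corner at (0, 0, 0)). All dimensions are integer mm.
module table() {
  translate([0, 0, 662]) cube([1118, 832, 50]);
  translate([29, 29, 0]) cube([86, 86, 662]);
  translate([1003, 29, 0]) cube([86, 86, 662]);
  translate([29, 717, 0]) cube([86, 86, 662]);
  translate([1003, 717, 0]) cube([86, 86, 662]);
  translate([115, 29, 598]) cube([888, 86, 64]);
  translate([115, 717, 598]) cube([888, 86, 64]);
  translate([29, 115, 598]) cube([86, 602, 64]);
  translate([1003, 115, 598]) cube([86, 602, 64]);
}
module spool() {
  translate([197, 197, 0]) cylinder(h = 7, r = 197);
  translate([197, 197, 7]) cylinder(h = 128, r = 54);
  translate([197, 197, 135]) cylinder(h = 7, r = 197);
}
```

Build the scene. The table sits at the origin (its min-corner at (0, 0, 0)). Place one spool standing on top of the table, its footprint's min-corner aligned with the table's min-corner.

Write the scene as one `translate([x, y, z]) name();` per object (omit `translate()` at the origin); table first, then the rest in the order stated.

table();
translate([0, 0, 712]) spool();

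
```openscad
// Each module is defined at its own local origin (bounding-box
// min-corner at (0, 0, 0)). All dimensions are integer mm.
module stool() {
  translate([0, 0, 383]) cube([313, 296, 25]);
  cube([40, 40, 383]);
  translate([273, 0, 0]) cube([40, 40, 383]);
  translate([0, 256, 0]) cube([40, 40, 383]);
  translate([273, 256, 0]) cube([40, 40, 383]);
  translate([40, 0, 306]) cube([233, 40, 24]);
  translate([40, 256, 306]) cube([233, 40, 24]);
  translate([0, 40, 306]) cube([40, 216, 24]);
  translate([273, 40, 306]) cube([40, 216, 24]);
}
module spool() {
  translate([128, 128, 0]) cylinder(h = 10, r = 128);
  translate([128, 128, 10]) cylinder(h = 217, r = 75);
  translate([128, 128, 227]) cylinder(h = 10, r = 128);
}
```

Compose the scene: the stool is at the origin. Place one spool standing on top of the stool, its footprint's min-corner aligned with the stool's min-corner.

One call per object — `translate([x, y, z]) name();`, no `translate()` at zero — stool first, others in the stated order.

stool();
translate([0, 0, 408]) spool();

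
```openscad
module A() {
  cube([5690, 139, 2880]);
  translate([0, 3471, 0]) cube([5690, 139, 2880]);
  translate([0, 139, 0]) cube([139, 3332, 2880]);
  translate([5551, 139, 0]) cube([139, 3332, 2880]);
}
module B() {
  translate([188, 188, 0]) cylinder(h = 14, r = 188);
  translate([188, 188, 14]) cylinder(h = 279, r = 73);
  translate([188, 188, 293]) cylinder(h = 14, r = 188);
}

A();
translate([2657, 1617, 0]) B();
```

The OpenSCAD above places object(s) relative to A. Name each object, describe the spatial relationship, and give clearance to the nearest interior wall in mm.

Clearances: x = 2518, y = 1478; minimum 1478 mm.

A is a house frame. B is a spool. The spool sits inside the house frame, centred. The clearance to the nearest interior wall is 1478 mm.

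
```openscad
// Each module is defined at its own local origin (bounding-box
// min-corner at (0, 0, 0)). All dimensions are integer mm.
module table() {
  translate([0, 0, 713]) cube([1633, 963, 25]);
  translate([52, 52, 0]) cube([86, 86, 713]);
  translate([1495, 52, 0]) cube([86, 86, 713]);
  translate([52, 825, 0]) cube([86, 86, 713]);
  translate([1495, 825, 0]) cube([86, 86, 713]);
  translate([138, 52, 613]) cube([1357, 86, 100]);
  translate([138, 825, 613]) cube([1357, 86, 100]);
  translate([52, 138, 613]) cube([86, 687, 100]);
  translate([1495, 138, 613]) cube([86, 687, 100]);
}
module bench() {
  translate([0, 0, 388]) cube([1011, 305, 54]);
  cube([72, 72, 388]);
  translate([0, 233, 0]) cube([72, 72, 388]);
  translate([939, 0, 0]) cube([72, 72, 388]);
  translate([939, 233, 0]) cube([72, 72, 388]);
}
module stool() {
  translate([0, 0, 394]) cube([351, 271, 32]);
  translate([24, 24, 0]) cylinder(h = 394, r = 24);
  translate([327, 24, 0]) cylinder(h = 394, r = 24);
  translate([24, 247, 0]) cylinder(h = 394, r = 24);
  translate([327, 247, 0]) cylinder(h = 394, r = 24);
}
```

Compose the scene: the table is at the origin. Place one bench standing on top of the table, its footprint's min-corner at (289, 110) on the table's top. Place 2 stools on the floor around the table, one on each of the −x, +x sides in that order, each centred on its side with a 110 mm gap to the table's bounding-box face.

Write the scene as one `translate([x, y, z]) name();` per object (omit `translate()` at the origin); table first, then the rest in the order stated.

table();
translate([289, 110, 738]) bench();
translate([-461, 346, 0]) stool();
translate([1743, 346, 0]) stool();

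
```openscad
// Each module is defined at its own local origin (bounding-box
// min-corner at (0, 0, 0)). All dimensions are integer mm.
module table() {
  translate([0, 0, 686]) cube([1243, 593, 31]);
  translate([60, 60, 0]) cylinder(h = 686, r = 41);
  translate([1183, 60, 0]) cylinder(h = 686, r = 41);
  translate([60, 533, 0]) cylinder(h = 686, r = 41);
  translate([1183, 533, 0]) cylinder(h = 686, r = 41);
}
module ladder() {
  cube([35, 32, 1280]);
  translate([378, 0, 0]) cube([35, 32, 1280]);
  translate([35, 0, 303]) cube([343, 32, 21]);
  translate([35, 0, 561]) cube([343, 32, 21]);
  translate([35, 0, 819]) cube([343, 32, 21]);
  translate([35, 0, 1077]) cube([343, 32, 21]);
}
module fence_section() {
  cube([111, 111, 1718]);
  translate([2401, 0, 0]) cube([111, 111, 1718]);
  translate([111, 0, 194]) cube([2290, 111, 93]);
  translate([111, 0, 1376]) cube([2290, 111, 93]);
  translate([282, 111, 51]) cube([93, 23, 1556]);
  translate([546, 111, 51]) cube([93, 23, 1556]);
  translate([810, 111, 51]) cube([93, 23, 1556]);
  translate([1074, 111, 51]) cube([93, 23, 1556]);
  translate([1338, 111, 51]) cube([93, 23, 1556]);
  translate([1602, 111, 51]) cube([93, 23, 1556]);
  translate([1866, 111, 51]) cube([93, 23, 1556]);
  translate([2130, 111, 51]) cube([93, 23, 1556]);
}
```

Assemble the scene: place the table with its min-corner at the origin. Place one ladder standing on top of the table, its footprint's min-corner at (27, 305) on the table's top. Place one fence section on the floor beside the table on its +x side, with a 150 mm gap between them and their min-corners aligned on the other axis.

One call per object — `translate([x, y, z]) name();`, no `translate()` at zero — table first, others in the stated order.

table();
translate([27, 305, 717]) ladder();
translate([1393, 0, 0]) fence_section();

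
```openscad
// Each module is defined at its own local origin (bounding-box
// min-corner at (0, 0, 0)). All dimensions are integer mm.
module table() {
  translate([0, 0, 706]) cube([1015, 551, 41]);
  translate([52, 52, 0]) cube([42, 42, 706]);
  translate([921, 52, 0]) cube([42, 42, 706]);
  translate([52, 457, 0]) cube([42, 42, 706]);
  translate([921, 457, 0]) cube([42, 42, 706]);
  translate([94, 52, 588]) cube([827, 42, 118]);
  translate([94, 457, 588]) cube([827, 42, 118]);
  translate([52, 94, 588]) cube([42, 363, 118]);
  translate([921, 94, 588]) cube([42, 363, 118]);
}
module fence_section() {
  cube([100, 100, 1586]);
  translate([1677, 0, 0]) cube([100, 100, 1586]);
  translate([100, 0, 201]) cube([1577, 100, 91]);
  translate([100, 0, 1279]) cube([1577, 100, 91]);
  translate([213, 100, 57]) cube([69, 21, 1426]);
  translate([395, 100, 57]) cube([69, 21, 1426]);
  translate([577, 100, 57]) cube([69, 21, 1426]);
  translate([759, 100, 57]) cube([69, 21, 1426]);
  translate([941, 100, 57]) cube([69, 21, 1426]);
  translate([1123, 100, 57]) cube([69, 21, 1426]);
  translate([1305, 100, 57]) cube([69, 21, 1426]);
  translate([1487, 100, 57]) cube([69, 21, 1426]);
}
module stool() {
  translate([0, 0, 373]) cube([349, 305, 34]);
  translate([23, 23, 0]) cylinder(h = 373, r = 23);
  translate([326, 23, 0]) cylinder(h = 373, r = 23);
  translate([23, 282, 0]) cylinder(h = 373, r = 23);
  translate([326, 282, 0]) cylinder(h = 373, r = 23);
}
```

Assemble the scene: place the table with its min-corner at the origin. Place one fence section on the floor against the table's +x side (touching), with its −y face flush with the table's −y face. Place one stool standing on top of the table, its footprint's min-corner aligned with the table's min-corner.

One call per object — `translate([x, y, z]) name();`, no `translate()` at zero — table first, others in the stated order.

table();
translate([1015, 0, 0]) fence_section();
translate([0, 0, 747]) stool();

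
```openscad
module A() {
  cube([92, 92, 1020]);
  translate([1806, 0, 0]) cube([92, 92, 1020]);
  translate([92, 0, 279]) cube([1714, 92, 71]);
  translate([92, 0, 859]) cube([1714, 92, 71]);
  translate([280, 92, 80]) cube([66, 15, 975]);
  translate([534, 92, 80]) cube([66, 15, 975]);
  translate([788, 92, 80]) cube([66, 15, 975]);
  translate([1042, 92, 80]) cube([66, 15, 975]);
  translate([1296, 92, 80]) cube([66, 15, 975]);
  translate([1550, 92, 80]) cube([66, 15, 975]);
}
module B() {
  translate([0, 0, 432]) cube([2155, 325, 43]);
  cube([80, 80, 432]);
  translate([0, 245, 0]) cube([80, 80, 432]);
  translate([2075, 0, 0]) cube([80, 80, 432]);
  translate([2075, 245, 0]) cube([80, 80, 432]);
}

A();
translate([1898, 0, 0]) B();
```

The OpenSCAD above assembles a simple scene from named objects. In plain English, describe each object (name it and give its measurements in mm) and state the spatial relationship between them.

A is a fence section. Two 92×92 mm posts, 1020 mm tall, stand on the floor with a clear span of 1714 mm between their inner faces. Two horizontal rails of 92×71 mm section span the gap between the posts with their undersides at z = 279 mm and z = 859 mm, flush with the posts' −y face. 6 pickets, each 66 mm wide, 15 mm thick and 975 mm tall, are fixed to the +y face of the rails with their bottoms at z = 80 mm, evenly spaced across the span with equal gaps (rounded down to the nearest mm) at the −x end and between each pair — any rounding remainder accumulates at the +x end.

B is a bench: a 2155×325 mm seat slab, 43 mm thick, top at z = 475 mm, on four 80×80 mm square legs flush with the seat corners and standing on z = 0.

The bench is against the fence section's +x side, with their −y faces flush.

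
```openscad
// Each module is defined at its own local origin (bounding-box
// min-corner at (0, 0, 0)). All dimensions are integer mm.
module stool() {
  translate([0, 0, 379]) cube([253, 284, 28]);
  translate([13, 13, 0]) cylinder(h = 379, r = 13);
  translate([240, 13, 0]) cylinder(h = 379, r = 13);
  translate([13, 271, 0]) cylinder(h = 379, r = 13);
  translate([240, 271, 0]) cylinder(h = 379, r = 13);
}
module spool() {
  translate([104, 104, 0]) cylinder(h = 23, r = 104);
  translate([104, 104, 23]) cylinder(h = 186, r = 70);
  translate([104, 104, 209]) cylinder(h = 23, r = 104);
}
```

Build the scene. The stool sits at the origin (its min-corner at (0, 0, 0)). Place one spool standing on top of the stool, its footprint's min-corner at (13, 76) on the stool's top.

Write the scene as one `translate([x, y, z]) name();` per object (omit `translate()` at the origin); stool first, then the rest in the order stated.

stool();
translate([13, 76, 407]) spool();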